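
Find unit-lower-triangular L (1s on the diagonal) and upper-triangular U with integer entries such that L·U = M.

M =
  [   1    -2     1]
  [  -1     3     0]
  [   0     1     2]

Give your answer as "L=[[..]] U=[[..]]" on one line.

  r1 -= -1·r0 → [0,1,1]
  r2 -= 0·r0 → [0,1,2]
  r2 -= 1·r1 → [0,0,1]

L=[[1,0,0],[-1,1,0],[0,1,1]] U=[[1,-2,1],[0,1,1],[0,0,1]]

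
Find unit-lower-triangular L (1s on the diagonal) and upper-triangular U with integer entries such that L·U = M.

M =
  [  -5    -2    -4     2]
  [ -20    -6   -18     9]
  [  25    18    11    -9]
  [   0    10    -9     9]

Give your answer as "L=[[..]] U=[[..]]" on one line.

  r1 -= 4·r0 → [0,2,-2,1]
  r2 -= -5·r0 → [0,8,-9,1]
  r3 -= 0·r0 → [0,10,-9,9]
  r2 -= 4·r1 → [0,0,-1,-3]
  r3 -= 5·r1 → [0,0,1,4]
  r3 -= -1·r2 → [0,0,0,1]

L=[[1,0,0,0],[4,1,0,0],[-5,4,1,0],[0,5,-1,1]] U=[[-5,-2,-4,2],[0,2,-2,1],[0,0,-1,-3],[0,0,0,1]]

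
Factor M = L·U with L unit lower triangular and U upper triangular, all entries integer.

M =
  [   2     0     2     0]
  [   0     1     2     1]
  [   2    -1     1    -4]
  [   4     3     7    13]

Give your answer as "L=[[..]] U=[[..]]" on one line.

L=[[1,0,0,0],[0,1,0,0],[1,-1,1,0],[2,3,-3,1]] U=[[2,0,2,0],[0,1,2,1],[0,0,1,-3],[0,0,0,1]]

  row1 -= 0·row0 → [0,1,2,1]
  row2 -= 1·row0 → [0,-1,-1,-4]
  row3 -= 2·row0 → [0,3,3,13]
  row2 -= -1·row1 → [0,0,1,-3]
  row3 -= 3·row1 → [0,0,-3,10]
  row3 -= -3·row2 → [0,0,0,1]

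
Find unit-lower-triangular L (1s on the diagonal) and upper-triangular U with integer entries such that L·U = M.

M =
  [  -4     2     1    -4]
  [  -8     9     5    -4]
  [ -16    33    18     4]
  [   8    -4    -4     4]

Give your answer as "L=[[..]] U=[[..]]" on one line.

  r1 -= 2·r0 → [0,5,3,4]
  r2 -= 4·r0 → [0,25,14,20]
  r3 -= -2·r0 → [0,0,-2,-4]
  r2 -= 5·r1 → [0,0,-1,0]
  r3 -= 0·r1 → [0,0,-2,-4]
  r3 -= 2·r2 → [0,0,0,-4]

L=[[1,0,0,0],[2,1,0,0],[4,5,1,0],[-2,0,2,1]] U=[[-4,2,1,-4],[0,5,3,4],[0,0,-1,0],[0,0,0,-4]]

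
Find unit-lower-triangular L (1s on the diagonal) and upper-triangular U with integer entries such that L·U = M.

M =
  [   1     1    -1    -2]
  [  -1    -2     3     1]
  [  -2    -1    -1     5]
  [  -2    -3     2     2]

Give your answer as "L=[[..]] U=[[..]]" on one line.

  row1 -= -1·row0 → [0,-1,2,-1]
  row2 -= -2·row0 → [0,1,-3,1]
  row3 -= -2·row0 → [0,-1,0,-2]
  row2 -= -1·row1 → [0,0,-1,0]
  row3 -= 1·row1 → [0,0,-2,-1]
  row3 -= 2·row2 → [0,0,0,-1]

L=[[1,0,0,0],[-1,1,0,0],[-2,-1,1,0],[-2,1,2,1]] U=[[1,1,-1,-2],[0,-1,2,-1],[0,0,-1,0],[0,0,0,-1]]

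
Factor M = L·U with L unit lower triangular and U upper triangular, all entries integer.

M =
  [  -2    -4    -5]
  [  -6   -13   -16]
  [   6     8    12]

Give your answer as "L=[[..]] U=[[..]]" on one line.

  row1 -= 3·row0 → [0,-1,-1]
  row2 -= -3·row0 → [0,-4,-3]
  row2 -= 4·row1 → [0,0,1]

L=[[1,0,0],[3,1,0],[-3,4,1]] U=[[-2,-4,-5],[0,-1,-1],[0,0,1]]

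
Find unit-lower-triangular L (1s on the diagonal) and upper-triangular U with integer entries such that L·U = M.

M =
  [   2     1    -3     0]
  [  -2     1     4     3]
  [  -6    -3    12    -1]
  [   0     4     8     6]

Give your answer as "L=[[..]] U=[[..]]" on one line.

L=[[1,0,0,0],[-1,1,0,0],[-3,0,1,0],[0,2,2,1]] U=[[2,1,-3,0],[0,2,1,3],[0,0,3,-1],[0,0,0,2]]

  row1 -= -1·row0 → [0,2,1,3]
  row2 -= -3·row0 → [0,0,3,-1]
  row3 -= 0·row0 → [0,4,8,6]
  row2 -= 0·row1 → [0,0,3,-1]
  row3 -= 2·row1 → [0,0,6,0]
  row3 -= 2·row2 → [0,0,0,2]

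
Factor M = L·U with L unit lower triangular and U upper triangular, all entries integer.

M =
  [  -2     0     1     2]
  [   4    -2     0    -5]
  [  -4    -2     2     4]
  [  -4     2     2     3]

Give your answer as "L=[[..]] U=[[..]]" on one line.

  row1 -= -2·row0 → [0,-2,2,-1]
  row2 -= 2·row0 → [0,-2,0,0]
  row3 -= 2·row0 → [0,2,0,-1]
  row2 -= 1·row1 → [0,0,-2,1]
  row3 -= -1·row1 → [0,0,2,-2]
  row3 -= -1·row2 → [0,0,0,-1]

L=[[1,0,0,0],[-2,1,0,0],[2,1,1,0],[2,-1,-1,1]] U=[[-2,0,1,2],[0,-2,2,-1],[0,0,-2,1],[0,0,0,-1]]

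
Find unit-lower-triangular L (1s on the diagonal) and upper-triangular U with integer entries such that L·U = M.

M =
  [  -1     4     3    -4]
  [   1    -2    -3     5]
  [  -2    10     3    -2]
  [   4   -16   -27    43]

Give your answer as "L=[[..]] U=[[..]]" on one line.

L=[[1,0,0,0],[-1,1,0,0],[2,1,1,0],[-4,0,5,1]] U=[[-1,4,3,-4],[0,2,0,1],[0,0,-3,5],[0,0,0,2]]

  r1 -= -1·r0 → [0,2,0,1]
  r2 -= 2·r0 → [0,2,-3,6]
  r3 -= -4·r0 → [0,0,-15,27]
  r2 -= 1·r1 → [0,0,-3,5]
  r3 -= 0·r1 → [0,0,-15,27]
  r3 -= 5·r2 → [0,0,0,2]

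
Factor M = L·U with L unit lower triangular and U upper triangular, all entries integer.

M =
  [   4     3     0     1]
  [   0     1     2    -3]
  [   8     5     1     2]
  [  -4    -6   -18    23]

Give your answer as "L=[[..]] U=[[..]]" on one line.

L=[[1,0,0,0],[0,1,0,0],[2,-1,1,0],[-1,-3,-4,1]] U=[[4,3,0,1],[0,1,2,-3],[0,0,3,-3],[0,0,0,3]]

  R1 -= 0·R0 → [0,1,2,-3]
  R2 -= 2·R0 → [0,-1,1,0]
  R3 -= -1·R0 → [0,-3,-18,24]
  R2 -= -1·R1 → [0,0,3,-3]
  R3 -= -3·R1 → [0,0,-12,15]
  R3 -= -4·R2 → [0,0,0,3]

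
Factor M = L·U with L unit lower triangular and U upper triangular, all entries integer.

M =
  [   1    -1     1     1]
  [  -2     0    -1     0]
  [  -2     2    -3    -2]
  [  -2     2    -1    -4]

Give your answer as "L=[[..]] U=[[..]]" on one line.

L=[[1,0,0,0],[-2,1,0,0],[-2,0,1,0],[-2,0,-1,1]] U=[[1,-1,1,1],[0,-2,1,2],[0,0,-1,0],[0,0,0,-2]]

  row1 -= -2·row0 → [0,-2,1,2]
  row2 -= -2·row0 → [0,0,-1,0]
  row3 -= -2·row0 → [0,0,1,-2]
  row2 -= 0·row1 → [0,0,-1,0]
  row3 -= 0·row1 → [0,0,1,-2]
  row3 -= -1·row2 → [0,0,0,-2]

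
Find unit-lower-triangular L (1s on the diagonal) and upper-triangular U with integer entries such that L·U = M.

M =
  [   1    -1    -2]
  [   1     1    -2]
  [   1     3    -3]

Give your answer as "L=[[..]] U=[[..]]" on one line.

L=[[1,0,0],[1,1,0],[1,2,1]] U=[[1,-1,-2],[0,2,0],[0,0,-1]]

  row1 -= 1·row0 → [0,2,0]
  row2 -= 1·row0 → [0,4,-1]
  row2 -= 2·row1 → [0,0,-1]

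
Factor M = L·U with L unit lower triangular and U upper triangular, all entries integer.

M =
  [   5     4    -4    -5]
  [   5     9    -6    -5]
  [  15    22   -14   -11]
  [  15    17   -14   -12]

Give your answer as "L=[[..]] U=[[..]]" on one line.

  row1 -= 1·row0 → [0,5,-2,0]
  row2 -= 3·row0 → [0,10,-2,4]
  row3 -= 3·row0 → [0,5,-2,3]
  row2 -= 2·row1 → [0,0,2,4]
  row3 -= 1·row1 → [0,0,0,3]
  row3 -= 0·row2 → [0,0,0,3]

L=[[1,0,0,0],[1,1,0,0],[3,2,1,0],[3,1,0,1]] U=[[5,4,-4,-5],[0,5,-2,0],[0,0,2,4],[0,0,0,3]]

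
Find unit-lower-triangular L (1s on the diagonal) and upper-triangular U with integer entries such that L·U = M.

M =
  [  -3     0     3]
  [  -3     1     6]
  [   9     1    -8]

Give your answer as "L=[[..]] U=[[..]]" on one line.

  r1 -= 1·r0 → [0,1,3]
  r2 -= -3·r0 → [0,1,1]
  r2 -= 1·r1 → [0,0,-2]

L=[[1,0,0],[1,1,0],[-3,1,1]] U=[[-3,0,3],[0,1,3],[0,0,-2]]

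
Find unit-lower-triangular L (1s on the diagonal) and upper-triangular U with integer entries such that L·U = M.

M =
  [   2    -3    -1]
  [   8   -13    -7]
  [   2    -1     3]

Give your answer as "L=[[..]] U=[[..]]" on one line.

  r1 -= 4·r0 → [0,-1,-3]
  r2 -= 1·r0 → [0,2,4]
  r2 -= -2·r1 → [0,0,-2]

L=[[1,0,0],[4,1,0],[1,-2,1]] U=[[2,-3,-1],[0,-1,-3],[0,0,-2]]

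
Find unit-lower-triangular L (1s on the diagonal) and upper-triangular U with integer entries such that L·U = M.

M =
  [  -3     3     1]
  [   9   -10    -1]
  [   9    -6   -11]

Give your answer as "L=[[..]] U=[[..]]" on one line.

L=[[1,0,0],[-3,1,0],[-3,-3,1]] U=[[-3,3,1],[0,-1,2],[0,0,-2]]

  row1 -= -3·row0 → [0,-1,2]
  row2 -= -3·row0 → [0,3,-8]
  row2 -= -3·row1 → [0,0,-2]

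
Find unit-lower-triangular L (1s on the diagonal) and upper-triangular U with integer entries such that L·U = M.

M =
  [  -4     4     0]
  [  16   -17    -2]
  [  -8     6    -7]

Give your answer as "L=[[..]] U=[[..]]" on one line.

L=[[1,0,0],[-4,1,0],[2,2,1]] U=[[-4,4,0],[0,-1,-2],[0,0,-3]]

  r1 -= -4·r0 → [0,-1,-2]
  r2 -= 2·r0 → [0,-2,-7]
  r2 -= 2·r1 → [0,0,-3]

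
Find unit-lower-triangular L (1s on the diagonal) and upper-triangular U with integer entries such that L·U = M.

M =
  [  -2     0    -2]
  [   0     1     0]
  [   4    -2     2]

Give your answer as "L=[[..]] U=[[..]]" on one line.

  row1 -= 0·row0 → [0,1,0]
  row2 -= -2·row0 → [0,-2,-2]
  row2 -= -2·row1 → [0,0,-2]

L=[[1,0,0],[0,1,0],[-2,-2,1]] U=[[-2,0,-2],[0,1,0],[0,0,-2]]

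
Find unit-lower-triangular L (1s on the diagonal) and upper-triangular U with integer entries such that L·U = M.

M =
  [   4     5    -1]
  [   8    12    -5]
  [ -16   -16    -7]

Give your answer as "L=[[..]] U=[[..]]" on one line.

  row1 -= 2·row0 → [0,2,-3]
  row2 -= -4·row0 → [0,4,-11]
  row2 -= 2·row1 → [0,0,-5]

L=[[1,0,0],[2,1,0],[-4,2,1]] U=[[4,5,-1],[0,2,-3],[0,0,-5]]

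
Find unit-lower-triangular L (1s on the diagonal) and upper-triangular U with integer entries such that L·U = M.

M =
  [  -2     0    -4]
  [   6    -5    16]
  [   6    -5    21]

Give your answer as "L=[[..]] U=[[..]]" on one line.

L=[[1,0,0],[-3,1,0],[-3,1,1]] U=[[-2,0,-4],[0,-5,4],[0,0,5]]

  row1 -= -3·row0 → [0,-5,4]
  row2 -= -3·row0 → [0,-5,9]
  row2 -= 1·row1 → [0,0,5]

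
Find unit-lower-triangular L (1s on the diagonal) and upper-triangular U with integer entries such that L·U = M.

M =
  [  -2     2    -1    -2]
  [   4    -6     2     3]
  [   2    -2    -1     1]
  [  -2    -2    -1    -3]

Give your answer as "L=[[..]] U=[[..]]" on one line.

  R1 -= -2·R0 → [0,-2,0,-1]
  R2 -= -1·R0 → [0,0,-2,-1]
  R3 -= 1·R0 → [0,-4,0,-1]
  R2 -= 0·R1 → [0,0,-2,-1]
  R3 -= 2·R1 → [0,0,0,1]
  R3 -= 0·R2 → [0,0,0,1]

L=[[1,0,0,0],[-2,1,0,0],[-1,0,1,0],[1,2,0,1]] U=[[-2,2,-1,-2],[0,-2,0,-1],[0,0,-2,-1],[0,0,0,1]]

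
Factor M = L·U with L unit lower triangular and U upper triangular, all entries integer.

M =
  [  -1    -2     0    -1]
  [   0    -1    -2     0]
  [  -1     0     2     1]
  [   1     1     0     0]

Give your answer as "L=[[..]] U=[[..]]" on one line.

  R1 -= 0·R0 → [0,-1,-2,0]
  R2 -= 1·R0 → [0,2,2,2]
  R3 -= -1·R0 → [0,-1,0,-1]
  R2 -= -2·R1 → [0,0,-2,2]
  R3 -= 1·R1 → [0,0,2,-1]
  R3 -= -1·R2 → [0,0,0,1]

L=[[1,0,0,0],[0,1,0,0],[1,-2,1,0],[-1,1,-1,1]] U=[[-1,-2,0,-1],[0,-1,-2,0],[0,0,-2,2],[0,0,0,1]]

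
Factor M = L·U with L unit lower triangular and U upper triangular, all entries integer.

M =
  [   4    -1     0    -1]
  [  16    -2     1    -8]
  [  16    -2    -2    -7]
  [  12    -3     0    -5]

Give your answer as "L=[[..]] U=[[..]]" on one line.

L=[[1,0,0,0],[4,1,0,0],[4,1,1,0],[3,0,0,1]] U=[[4,-1,0,-1],[0,2,1,-4],[0,0,-3,1],[0,0,0,-2]]

  row1 -= 4·row0 → [0,2,1,-4]
  row2 -= 4·row0 → [0,2,-2,-3]
  row3 -= 3·row0 → [0,0,0,-2]
  row2 -= 1·row1 → [0,0,-3,1]
  row3 -= 0·row1 → [0,0,0,-2]
  row3 -= 0·row2 → [0,0,0,-2]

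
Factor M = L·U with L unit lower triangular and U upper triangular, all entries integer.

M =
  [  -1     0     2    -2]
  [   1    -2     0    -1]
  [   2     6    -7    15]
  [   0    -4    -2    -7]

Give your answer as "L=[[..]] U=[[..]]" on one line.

  row1 -= -1·row0 → [0,-2,2,-3]
  row2 -= -2·row0 → [0,6,-3,11]
  row3 -= 0·row0 → [0,-4,-2,-7]
  row2 -= -3·row1 → [0,0,3,2]
  row3 -= 2·row1 → [0,0,-6,-1]
  row3 -= -2·row2 → [0,0,0,3]

L=[[1,0,0,0],[-1,1,0,0],[-2,-3,1,0],[0,2,-2,1]] U=[[-1,0,2,-2],[0,-2,2,-3],[0,0,3,2],[0,0,0,3]]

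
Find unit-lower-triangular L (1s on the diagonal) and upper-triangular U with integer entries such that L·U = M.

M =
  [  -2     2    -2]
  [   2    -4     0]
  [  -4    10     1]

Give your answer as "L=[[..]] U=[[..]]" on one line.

  r1 -= -1·r0 → [0,-2,-2]
  r2 -= 2·r0 → [0,6,5]
  r2 -= -3·r1 → [0,0,-1]

L=[[1,0,0],[-1,1,0],[2,-3,1]] U=[[-2,2,-2],[0,-2,-2],[0,0,-1]]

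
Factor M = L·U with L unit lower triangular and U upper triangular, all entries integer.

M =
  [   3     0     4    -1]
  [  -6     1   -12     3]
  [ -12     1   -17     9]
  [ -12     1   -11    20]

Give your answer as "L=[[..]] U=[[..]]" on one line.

  R1 -= -2·R0 → [0,1,-4,1]
  R2 -= -4·R0 → [0,1,-1,5]
  R3 -= -4·R0 → [0,1,5,16]
  R2 -= 1·R1 → [0,0,3,4]
  R3 -= 1·R1 → [0,0,9,15]
  R3 -= 3·R2 → [0,0,0,3]

L=[[1,0,0,0],[-2,1,0,0],[-4,1,1,0],[-4,1,3,1]] U=[[3,0,4,-1],[0,1,-4,1],[0,0,3,4],[0,0,0,3]]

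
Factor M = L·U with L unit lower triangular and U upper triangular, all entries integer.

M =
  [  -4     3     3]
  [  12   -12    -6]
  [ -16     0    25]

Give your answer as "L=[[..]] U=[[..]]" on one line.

L=[[1,0,0],[-3,1,0],[4,4,1]] U=[[-4,3,3],[0,-3,3],[0,0,1]]

  r1 -= -3·r0 → [0,-3,3]
  r2 -= 4·r0 → [0,-12,13]
  r2 -= 4·r1 → [0,0,1]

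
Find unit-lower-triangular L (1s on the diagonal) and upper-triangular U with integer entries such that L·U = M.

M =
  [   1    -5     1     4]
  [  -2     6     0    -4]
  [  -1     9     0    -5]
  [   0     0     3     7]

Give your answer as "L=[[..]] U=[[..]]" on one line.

L=[[1,0,0,0],[-2,1,0,0],[-1,-1,1,0],[0,0,1,1]] U=[[1,-5,1,4],[0,-4,2,4],[0,0,3,3],[0,0,0,4]]

  R1 -= -2·R0 → [0,-4,2,4]
  R2 -= -1·R0 → [0,4,1,-1]
  R3 -= 0·R0 → [0,0,3,7]
  R2 -= -1·R1 → [0,0,3,3]
  R3 -= 0·R1 → [0,0,3,7]
  R3 -= 1·R2 → [0,0,0,4]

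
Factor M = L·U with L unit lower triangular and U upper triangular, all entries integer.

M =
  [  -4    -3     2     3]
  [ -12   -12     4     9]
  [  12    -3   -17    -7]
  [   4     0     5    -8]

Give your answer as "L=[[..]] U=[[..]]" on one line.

  R1 -= 3·R0 → [0,-3,-2,0]
  R2 -= -3·R0 → [0,-12,-11,2]
  R3 -= -1·R0 → [0,-3,7,-5]
  R2 -= 4·R1 → [0,0,-3,2]
  R3 -= 1·R1 → [0,0,9,-5]
  R3 -= -3·R2 → [0,0,0,1]

L=[[1,0,0,0],[3,1,0,0],[-3,4,1,0],[-1,1,-3,1]] U=[[-4,-3,2,3],[0,-3,-2,0],[0,0,-3,2],[0,0,0,1]]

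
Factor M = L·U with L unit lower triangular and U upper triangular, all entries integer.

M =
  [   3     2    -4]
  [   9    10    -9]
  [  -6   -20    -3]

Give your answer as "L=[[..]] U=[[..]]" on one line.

L=[[1,0,0],[3,1,0],[-2,-4,1]] U=[[3,2,-4],[0,4,3],[0,0,1]]

  r1 -= 3·r0 → [0,4,3]
  r2 -= -2·r0 → [0,-16,-11]
  r2 -= -4·r1 → [0,0,1]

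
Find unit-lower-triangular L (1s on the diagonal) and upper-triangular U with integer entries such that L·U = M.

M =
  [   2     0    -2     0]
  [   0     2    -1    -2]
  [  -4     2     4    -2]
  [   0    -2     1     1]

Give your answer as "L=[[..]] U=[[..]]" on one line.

  r1 -= 0·r0 → [0,2,-1,-2]
  r2 -= -2·r0 → [0,2,0,-2]
  r3 -= 0·r0 → [0,-2,1,1]
  r2 -= 1·r1 → [0,0,1,0]
  r3 -= -1·r1 → [0,0,0,-1]
  r3 -= 0·r2 → [0,0,0,-1]

L=[[1,0,0,0],[0,1,0,0],[-2,1,1,0],[0,-1,0,1]] U=[[2,0,-2,0],[0,2,-1,-2],[0,0,1,0],[0,0,0,-1]]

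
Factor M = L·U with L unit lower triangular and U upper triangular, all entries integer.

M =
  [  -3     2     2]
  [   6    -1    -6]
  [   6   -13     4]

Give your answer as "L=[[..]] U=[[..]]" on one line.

  r1 -= -2·r0 → [0,3,-2]
  r2 -= -2·r0 → [0,-9,8]
  r2 -= -3·r1 → [0,0,2]

L=[[1,0,0],[-2,1,0],[-2,-3,1]] U=[[-3,2,2],[0,3,-2],[0,0,2]]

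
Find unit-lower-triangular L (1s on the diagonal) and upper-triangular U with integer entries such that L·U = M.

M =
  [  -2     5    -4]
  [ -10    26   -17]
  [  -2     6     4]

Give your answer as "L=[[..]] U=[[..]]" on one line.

L=[[1,0,0],[5,1,0],[1,1,1]] U=[[-2,5,-4],[0,1,3],[0,0,5]]

  r1 -= 5·r0 → [0,1,3]
  r2 -= 1·r0 → [0,1,8]
  r2 -= 1·r1 → [0,0,5]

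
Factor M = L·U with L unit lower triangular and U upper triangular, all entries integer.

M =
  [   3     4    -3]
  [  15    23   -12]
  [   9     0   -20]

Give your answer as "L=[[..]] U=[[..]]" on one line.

L=[[1,0,0],[5,1,0],[3,-4,1]] U=[[3,4,-3],[0,3,3],[0,0,1]]

  row1 -= 5·row0 → [0,3,3]
  row2 -= 3·row0 → [0,-12,-11]
  row2 -= -4·row1 → [0,0,1]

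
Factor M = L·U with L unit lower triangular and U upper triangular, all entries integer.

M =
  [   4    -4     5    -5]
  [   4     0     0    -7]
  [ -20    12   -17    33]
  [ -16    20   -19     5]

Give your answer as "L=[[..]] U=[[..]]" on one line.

  row1 -= 1·row0 → [0,4,-5,-2]
  row2 -= -5·row0 → [0,-8,8,8]
  row3 -= -4·row0 → [0,4,1,-15]
  row2 -= -2·row1 → [0,0,-2,4]
  row3 -= 1·row1 → [0,0,6,-13]
  row3 -= -3·row2 → [0,0,0,-1]

L=[[1,0,0,0],[1,1,0,0],[-5,-2,1,0],[-4,1,-3,1]] U=[[4,-4,5,-5],[0,4,-5,-2],[0,0,-2,4],[0,0,0,-1]]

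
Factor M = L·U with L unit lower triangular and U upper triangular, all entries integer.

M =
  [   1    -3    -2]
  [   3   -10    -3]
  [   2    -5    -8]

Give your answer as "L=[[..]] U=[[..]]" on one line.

L=[[1,0,0],[3,1,0],[2,-1,1]] U=[[1,-3,-2],[0,-1,3],[0,0,-1]]

  r1 -= 3·r0 → [0,-1,3]
  r2 -= 2·r0 → [0,1,-4]
  r2 -= -1·r1 → [0,0,-1]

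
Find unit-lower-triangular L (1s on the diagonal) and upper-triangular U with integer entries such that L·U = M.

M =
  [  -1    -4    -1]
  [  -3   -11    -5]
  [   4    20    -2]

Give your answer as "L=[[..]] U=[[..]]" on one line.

L=[[1,0,0],[3,1,0],[-4,4,1]] U=[[-1,-4,-1],[0,1,-2],[0,0,2]]

  row1 -= 3·row0 → [0,1,-2]
  row2 -= -4·row0 → [0,4,-6]
  row2 -= 4·row1 → [0,0,2]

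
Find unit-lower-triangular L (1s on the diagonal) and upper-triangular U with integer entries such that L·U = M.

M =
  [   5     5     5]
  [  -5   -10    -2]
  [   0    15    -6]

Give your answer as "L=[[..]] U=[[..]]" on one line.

  row1 -= -1·row0 → [0,-5,3]
  row2 -= 0·row0 → [0,15,-6]
  row2 -= -3·row1 → [0,0,3]

L=[[1,0,0],[-1,1,0],[0,-3,1]] U=[[5,5,5],[0,-5,3],[0,0,3]]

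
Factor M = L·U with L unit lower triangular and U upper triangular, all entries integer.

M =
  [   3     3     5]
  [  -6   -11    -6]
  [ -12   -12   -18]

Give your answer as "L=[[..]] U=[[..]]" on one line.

  r1 -= -2·r0 → [0,-5,4]
  r2 -= -4·r0 → [0,0,2]
  r2 -= 0·r1 → [0,0,2]

L=[[1,0,0],[-2,1,0],[-4,0,1]] U=[[3,3,5],[0,-5,4],[0,0,2]]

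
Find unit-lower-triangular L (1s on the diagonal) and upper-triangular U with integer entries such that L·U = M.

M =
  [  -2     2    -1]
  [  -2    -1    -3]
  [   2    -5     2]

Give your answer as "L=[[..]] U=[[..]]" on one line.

L=[[1,0,0],[1,1,0],[-1,1,1]] U=[[-2,2,-1],[0,-3,-2],[0,0,3]]

  r1 -= 1·r0 → [0,-3,-2]
  r2 -= -1·r0 → [0,-3,1]
  r2 -= 1·r1 → [0,0,3]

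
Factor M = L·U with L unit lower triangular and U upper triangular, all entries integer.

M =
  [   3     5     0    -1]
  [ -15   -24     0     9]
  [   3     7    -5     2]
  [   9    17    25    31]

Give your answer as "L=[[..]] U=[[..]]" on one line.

L=[[1,0,0,0],[-5,1,0,0],[1,2,1,0],[3,2,-5,1]] U=[[3,5,0,-1],[0,1,0,4],[0,0,-5,-5],[0,0,0,1]]

  r1 -= -5·r0 → [0,1,0,4]
  r2 -= 1·r0 → [0,2,-5,3]
  r3 -= 3·r0 → [0,2,25,34]
  r2 -= 2·r1 → [0,0,-5,-5]
  r3 -= 2·r1 → [0,0,25,26]
  r3 -= -5·r2 → [0,0,0,1]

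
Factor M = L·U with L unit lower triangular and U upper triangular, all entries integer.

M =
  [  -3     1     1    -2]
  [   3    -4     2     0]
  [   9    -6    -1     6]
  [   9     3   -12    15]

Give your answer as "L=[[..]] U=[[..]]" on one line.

L=[[1,0,0,0],[-1,1,0,0],[-3,1,1,0],[-3,-2,3,1]] U=[[-3,1,1,-2],[0,-3,3,-2],[0,0,-1,2],[0,0,0,-1]]

  row1 -= -1·row0 → [0,-3,3,-2]
  row2 -= -3·row0 → [0,-3,2,0]
  row3 -= -3·row0 → [0,6,-9,9]
  row2 -= 1·row1 → [0,0,-1,2]
  row3 -= -2·row1 → [0,0,-3,5]
  row3 -= 3·row2 → [0,0,0,-1]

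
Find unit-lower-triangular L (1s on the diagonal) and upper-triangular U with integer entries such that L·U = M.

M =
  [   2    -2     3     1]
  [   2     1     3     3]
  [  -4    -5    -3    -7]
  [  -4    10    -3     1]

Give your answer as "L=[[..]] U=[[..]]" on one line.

  r1 -= 1·r0 → [0,3,0,2]
  r2 -= -2·r0 → [0,-9,3,-5]
  r3 -= -2·r0 → [0,6,3,3]
  r2 -= -3·r1 → [0,0,3,1]
  r3 -= 2·r1 → [0,0,3,-1]
  r3 -= 1·r2 → [0,0,0,-2]

L=[[1,0,0,0],[1,1,0,0],[-2,-3,1,0],[-2,2,1,1]] U=[[2,-2,3,1],[0,3,0,2],[0,0,3,1],[0,0,0,-2]]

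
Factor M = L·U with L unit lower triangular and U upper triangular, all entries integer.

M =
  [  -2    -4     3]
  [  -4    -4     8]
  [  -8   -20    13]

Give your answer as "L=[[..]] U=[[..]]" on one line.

L=[[1,0,0],[2,1,0],[4,-1,1]] U=[[-2,-4,3],[0,4,2],[0,0,3]]

  r1 -= 2·r0 → [0,4,2]
  r2 -= 4·r0 → [0,-4,1]
  r2 -= -1·r1 → [0,0,3]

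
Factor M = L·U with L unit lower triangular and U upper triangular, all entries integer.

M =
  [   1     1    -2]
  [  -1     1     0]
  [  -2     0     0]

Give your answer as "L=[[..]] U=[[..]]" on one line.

L=[[1,0,0],[-1,1,0],[-2,1,1]] U=[[1,1,-2],[0,2,-2],[0,0,-2]]

  r1 -= -1·r0 → [0,2,-2]
  r2 -= -2·r0 → [0,2,-4]
  r2 -= 1·r1 → [0,0,-2]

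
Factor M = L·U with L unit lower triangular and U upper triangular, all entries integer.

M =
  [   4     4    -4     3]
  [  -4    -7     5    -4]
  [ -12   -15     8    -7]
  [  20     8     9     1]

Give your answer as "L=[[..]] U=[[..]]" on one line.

L=[[1,0,0,0],[-1,1,0,0],[-3,1,1,0],[5,4,-5,1]] U=[[4,4,-4,3],[0,-3,1,-1],[0,0,-5,3],[0,0,0,5]]

  r1 -= -1·r0 → [0,-3,1,-1]
  r2 -= -3·r0 → [0,-3,-4,2]
  r3 -= 5·r0 → [0,-12,29,-14]
  r2 -= 1·r1 → [0,0,-5,3]
  r3 -= 4·r1 → [0,0,25,-10]
  r3 -= -5·r2 → [0,0,0,5]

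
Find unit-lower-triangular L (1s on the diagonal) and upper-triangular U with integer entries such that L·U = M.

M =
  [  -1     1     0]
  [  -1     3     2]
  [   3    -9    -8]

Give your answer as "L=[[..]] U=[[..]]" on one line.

L=[[1,0,0],[1,1,0],[-3,-3,1]] U=[[-1,1,0],[0,2,2],[0,0,-2]]

  row1 -= 1·row0 → [0,2,2]
  row2 -= -3·row0 → [0,-6,-8]
  row2 -= -3·row1 → [0,0,-2]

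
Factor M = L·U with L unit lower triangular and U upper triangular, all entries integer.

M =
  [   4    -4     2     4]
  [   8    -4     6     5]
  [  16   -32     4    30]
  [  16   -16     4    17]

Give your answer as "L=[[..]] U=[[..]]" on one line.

L=[[1,0,0,0],[2,1,0,0],[4,-4,1,0],[4,0,-1,1]] U=[[4,-4,2,4],[0,4,2,-3],[0,0,4,2],[0,0,0,3]]

  row1 -= 2·row0 → [0,4,2,-3]
  row2 -= 4·row0 → [0,-16,-4,14]
  row3 -= 4·row0 → [0,0,-4,1]
  row2 -= -4·row1 → [0,0,4,2]
  row3 -= 0·row1 → [0,0,-4,1]
  row3 -= -1·row2 → [0,0,0,3]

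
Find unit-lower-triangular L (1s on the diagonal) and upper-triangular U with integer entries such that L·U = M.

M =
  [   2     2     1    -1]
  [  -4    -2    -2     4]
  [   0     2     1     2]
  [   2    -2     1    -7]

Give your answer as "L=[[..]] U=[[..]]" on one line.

  row1 -= -2·row0 → [0,2,0,2]
  row2 -= 0·row0 → [0,2,1,2]
  row3 -= 1·row0 → [0,-4,0,-6]
  row2 -= 1·row1 → [0,0,1,0]
  row3 -= -2·row1 → [0,0,0,-2]
  row3 -= 0·row2 → [0,0,0,-2]

L=[[1,0,0,0],[-2,1,0,0],[0,1,1,0],[1,-2,0,1]] U=[[2,2,1,-1],[0,2,0,2],[0,0,1,0],[0,0,0,-2]]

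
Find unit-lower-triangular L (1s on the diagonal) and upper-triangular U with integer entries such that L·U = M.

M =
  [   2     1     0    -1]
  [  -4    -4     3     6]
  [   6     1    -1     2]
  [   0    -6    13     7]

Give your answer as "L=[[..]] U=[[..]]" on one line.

L=[[1,0,0,0],[-2,1,0,0],[3,1,1,0],[0,3,-1,1]] U=[[2,1,0,-1],[0,-2,3,4],[0,0,-4,1],[0,0,0,-4]]

  R1 -= -2·R0 → [0,-2,3,4]
  R2 -= 3·R0 → [0,-2,-1,5]
  R3 -= 0·R0 → [0,-6,13,7]
  R2 -= 1·R1 → [0,0,-4,1]
  R3 -= 3·R1 → [0,0,4,-5]
  R3 -= -1·R2 → [0,0,0,-4]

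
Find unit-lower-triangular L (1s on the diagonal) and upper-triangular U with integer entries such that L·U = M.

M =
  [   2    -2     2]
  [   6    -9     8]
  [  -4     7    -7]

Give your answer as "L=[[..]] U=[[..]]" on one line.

L=[[1,0,0],[3,1,0],[-2,-1,1]] U=[[2,-2,2],[0,-3,2],[0,0,-1]]

  row1 -= 3·row0 → [0,-3,2]
  row2 -= -2·row0 → [0,3,-3]
  row2 -= -1·row1 → [0,0,-1]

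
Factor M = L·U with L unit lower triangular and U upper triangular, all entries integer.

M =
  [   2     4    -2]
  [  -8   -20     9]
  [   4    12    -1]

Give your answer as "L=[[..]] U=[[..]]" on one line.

L=[[1,0,0],[-4,1,0],[2,-1,1]] U=[[2,4,-2],[0,-4,1],[0,0,4]]

  row1 -= -4·row0 → [0,-4,1]
  row2 -= 2·row0 → [0,4,3]
  row2 -= -1·row1 → [0,0,4]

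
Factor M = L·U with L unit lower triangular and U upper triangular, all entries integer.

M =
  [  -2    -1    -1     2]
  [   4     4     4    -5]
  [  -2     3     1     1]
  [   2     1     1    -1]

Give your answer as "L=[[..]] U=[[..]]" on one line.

L=[[1,0,0,0],[-2,1,0,0],[1,2,1,0],[-1,0,0,1]] U=[[-2,-1,-1,2],[0,2,2,-1],[0,0,-2,1],[0,0,0,1]]

  R1 -= -2·R0 → [0,2,2,-1]
  R2 -= 1·R0 → [0,4,2,-1]
  R3 -= -1·R0 → [0,0,0,1]
  R2 -= 2·R1 → [0,0,-2,1]
  R3 -= 0·R1 → [0,0,0,1]
  R3 -= 0·R2 → [0,0,0,1]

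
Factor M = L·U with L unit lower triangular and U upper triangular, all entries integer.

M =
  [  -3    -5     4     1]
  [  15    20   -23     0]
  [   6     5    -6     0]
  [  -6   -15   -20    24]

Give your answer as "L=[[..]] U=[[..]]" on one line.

  R1 -= -5·R0 → [0,-5,-3,5]
  R2 -= -2·R0 → [0,-5,2,2]
  R3 -= 2·R0 → [0,-5,-28,22]
  R2 -= 1·R1 → [0,0,5,-3]
  R3 -= 1·R1 → [0,0,-25,17]
  R3 -= -5·R2 → [0,0,0,2]

L=[[1,0,0,0],[-5,1,0,0],[-2,1,1,0],[2,1,-5,1]] U=[[-3,-5,4,1],[0,-5,-3,5],[0,0,5,-3],[0,0,0,2]]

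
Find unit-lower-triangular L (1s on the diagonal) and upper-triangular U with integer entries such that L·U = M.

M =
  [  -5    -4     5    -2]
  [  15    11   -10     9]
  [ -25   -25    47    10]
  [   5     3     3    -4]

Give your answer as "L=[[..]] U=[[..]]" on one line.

  R1 -= -3·R0 → [0,-1,5,3]
  R2 -= 5·R0 → [0,-5,22,20]
  R3 -= -1·R0 → [0,-1,8,-6]
  R2 -= 5·R1 → [0,0,-3,5]
  R3 -= 1·R1 → [0,0,3,-9]
  R3 -= -1·R2 → [0,0,0,-4]

L=[[1,0,0,0],[-3,1,0,0],[5,5,1,0],[-1,1,-1,1]] U=[[-5,-4,5,-2],[0,-1,5,3],[0,0,-3,5],[0,0,0,-4]]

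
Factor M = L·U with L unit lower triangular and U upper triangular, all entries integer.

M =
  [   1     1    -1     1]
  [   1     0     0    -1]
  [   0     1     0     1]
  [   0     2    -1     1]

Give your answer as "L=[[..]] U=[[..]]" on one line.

L=[[1,0,0,0],[1,1,0,0],[0,-1,1,0],[0,-2,1,1]] U=[[1,1,-1,1],[0,-1,1,-2],[0,0,1,-1],[0,0,0,-2]]

  r1 -= 1·r0 → [0,-1,1,-2]
  r2 -= 0·r0 → [0,1,0,1]
  r3 -= 0·r0 → [0,2,-1,1]
  r2 -= -1·r1 → [0,0,1,-1]
  r3 -= -2·r1 → [0,0,1,-3]
  r3 -= 1·r2 → [0,0,0,-2]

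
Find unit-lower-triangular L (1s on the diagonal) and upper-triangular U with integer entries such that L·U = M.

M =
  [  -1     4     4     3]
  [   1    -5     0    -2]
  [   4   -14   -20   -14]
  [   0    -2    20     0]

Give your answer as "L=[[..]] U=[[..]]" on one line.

L=[[1,0,0,0],[-1,1,0,0],[-4,-2,1,0],[0,2,3,1]] U=[[-1,4,4,3],[0,-1,4,1],[0,0,4,0],[0,0,0,-2]]

  row1 -= -1·row0 → [0,-1,4,1]
  row2 -= -4·row0 → [0,2,-4,-2]
  row3 -= 0·row0 → [0,-2,20,0]
  row2 -= -2·row1 → [0,0,4,0]
  row3 -= 2·row1 → [0,0,12,-2]
  row3 -= 3·row2 → [0,0,0,-2]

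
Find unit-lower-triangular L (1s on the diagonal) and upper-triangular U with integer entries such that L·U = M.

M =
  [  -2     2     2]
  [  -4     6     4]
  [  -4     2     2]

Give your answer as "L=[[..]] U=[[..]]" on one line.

  row1 -= 2·row0 → [0,2,0]
  row2 -= 2·row0 → [0,-2,-2]
  row2 -= -1·row1 → [0,0,-2]

L=[[1,0,0],[2,1,0],[2,-1,1]] U=[[-2,2,2],[0,2,0],[0,0,-2]]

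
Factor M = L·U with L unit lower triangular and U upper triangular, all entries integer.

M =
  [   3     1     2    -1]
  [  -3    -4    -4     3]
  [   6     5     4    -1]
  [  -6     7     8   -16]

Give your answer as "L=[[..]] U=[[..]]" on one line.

L=[[1,0,0,0],[-1,1,0,0],[2,-1,1,0],[-2,-3,-3,1]] U=[[3,1,2,-1],[0,-3,-2,2],[0,0,-2,3],[0,0,0,-3]]

  R1 -= -1·R0 → [0,-3,-2,2]
  R2 -= 2·R0 → [0,3,0,1]
  R3 -= -2·R0 → [0,9,12,-18]
  R2 -= -1·R1 → [0,0,-2,3]
  R3 -= -3·R1 → [0,0,6,-12]
  R3 -= -3·R2 → [0,0,0,-3]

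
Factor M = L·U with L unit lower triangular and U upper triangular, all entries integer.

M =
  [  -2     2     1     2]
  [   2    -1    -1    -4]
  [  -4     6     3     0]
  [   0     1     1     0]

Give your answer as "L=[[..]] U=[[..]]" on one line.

L=[[1,0,0,0],[-1,1,0,0],[2,2,1,0],[0,1,1,1]] U=[[-2,2,1,2],[0,1,0,-2],[0,0,1,0],[0,0,0,2]]

  r1 -= -1·r0 → [0,1,0,-2]
  r2 -= 2·r0 → [0,2,1,-4]
  r3 -= 0·r0 → [0,1,1,0]
  r2 -= 2·r1 → [0,0,1,0]
  r3 -= 1·r1 → [0,0,1,2]
  r3 -= 1·r2 → [0,0,0,2]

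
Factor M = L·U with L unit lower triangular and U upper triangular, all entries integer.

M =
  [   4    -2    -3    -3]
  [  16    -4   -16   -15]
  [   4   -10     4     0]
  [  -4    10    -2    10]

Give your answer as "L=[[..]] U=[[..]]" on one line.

L=[[1,0,0,0],[4,1,0,0],[1,-2,1,0],[-1,2,-3,1]] U=[[4,-2,-3,-3],[0,4,-4,-3],[0,0,-1,-3],[0,0,0,4]]

  row1 -= 4·row0 → [0,4,-4,-3]
  row2 -= 1·row0 → [0,-8,7,3]
  row3 -= -1·row0 → [0,8,-5,7]
  row2 -= -2·row1 → [0,0,-1,-3]
  row3 -= 2·row1 → [0,0,3,13]
  row3 -= -3·row2 → [0,0,0,4]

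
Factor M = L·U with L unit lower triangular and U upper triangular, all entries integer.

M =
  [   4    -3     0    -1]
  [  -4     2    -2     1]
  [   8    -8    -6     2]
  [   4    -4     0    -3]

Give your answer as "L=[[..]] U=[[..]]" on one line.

L=[[1,0,0,0],[-1,1,0,0],[2,2,1,0],[1,1,-1,1]] U=[[4,-3,0,-1],[0,-1,-2,0],[0,0,-2,4],[0,0,0,2]]

  r1 -= -1·r0 → [0,-1,-2,0]
  r2 -= 2·r0 → [0,-2,-6,4]
  r3 -= 1·r0 → [0,-1,0,-2]
  r2 -= 2·r1 → [0,0,-2,4]
  r3 -= 1·r1 → [0,0,2,-2]
  r3 -= -1·r2 → [0,0,0,2]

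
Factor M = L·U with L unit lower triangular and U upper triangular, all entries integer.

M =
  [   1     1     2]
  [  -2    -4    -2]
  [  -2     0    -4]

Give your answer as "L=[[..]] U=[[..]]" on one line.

  row1 -= -2·row0 → [0,-2,2]
  row2 -= -2·row0 → [0,2,0]
  row2 -= -1·row1 → [0,0,2]

L=[[1,0,0],[-2,1,0],[-2,-1,1]] U=[[1,1,2],[0,-2,2],[0,0,2]]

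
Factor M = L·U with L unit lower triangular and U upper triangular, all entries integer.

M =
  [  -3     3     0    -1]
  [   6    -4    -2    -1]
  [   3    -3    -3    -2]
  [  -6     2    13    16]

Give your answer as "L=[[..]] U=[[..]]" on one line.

  r1 -= -2·r0 → [0,2,-2,-3]
  r2 -= -1·r0 → [0,0,-3,-3]
  r3 -= 2·r0 → [0,-4,13,18]
  r2 -= 0·r1 → [0,0,-3,-3]
  r3 -= -2·r1 → [0,0,9,12]
  r3 -= -3·r2 → [0,0,0,3]

L=[[1,0,0,0],[-2,1,0,0],[-1,0,1,0],[2,-2,-3,1]] U=[[-3,3,0,-1],[0,2,-2,-3],[0,0,-3,-3],[0,0,0,3]]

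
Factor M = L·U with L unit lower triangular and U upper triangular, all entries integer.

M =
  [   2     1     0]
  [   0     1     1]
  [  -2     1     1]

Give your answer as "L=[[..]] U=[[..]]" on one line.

  row1 -= 0·row0 → [0,1,1]
  row2 -= -1·row0 → [0,2,1]
  row2 -= 2·row1 → [0,0,-1]

L=[[1,0,0],[0,1,0],[-1,2,1]] U=[[2,1,0],[0,1,1],[0,0,-1]]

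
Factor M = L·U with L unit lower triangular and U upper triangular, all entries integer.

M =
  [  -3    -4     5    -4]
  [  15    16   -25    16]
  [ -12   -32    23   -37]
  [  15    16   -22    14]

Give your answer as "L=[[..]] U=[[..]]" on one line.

  R1 -= -5·R0 → [0,-4,0,-4]
  R2 -= 4·R0 → [0,-16,3,-21]
  R3 -= -5·R0 → [0,-4,3,-6]
  R2 -= 4·R1 → [0,0,3,-5]
  R3 -= 1·R1 → [0,0,3,-2]
  R3 -= 1·R2 → [0,0,0,3]

L=[[1,0,0,0],[-5,1,0,0],[4,4,1,0],[-5,1,1,1]] U=[[-3,-4,5,-4],[0,-4,0,-4],[0,0,3,-5],[0,0,0,3]]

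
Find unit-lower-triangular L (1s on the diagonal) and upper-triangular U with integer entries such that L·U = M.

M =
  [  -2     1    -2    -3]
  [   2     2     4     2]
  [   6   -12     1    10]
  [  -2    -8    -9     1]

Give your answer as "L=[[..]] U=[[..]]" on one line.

L=[[1,0,0,0],[-1,1,0,0],[-3,-3,1,0],[1,-3,-1,1]] U=[[-2,1,-2,-3],[0,3,2,-1],[0,0,1,-2],[0,0,0,-1]]

  R1 -= -1·R0 → [0,3,2,-1]
  R2 -= -3·R0 → [0,-9,-5,1]
  R3 -= 1·R0 → [0,-9,-7,4]
  R2 -= -3·R1 → [0,0,1,-2]
  R3 -= -3·R1 → [0,0,-1,1]
  R3 -= -1·R2 → [0,0,0,-1]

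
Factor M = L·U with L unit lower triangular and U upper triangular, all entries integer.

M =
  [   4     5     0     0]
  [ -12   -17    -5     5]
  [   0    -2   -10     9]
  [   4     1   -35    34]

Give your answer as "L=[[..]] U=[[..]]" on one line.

  r1 -= -3·r0 → [0,-2,-5,5]
  r2 -= 0·r0 → [0,-2,-10,9]
  r3 -= 1·r0 → [0,-4,-35,34]
  r2 -= 1·r1 → [0,0,-5,4]
  r3 -= 2·r1 → [0,0,-25,24]
  r3 -= 5·r2 → [0,0,0,4]

L=[[1,0,0,0],[-3,1,0,0],[0,1,1,0],[1,2,5,1]] U=[[4,5,0,0],[0,-2,-5,5],[0,0,-5,4],[0,0,0,4]]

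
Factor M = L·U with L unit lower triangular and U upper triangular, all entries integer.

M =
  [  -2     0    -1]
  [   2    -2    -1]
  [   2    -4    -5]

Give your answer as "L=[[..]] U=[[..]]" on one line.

L=[[1,0,0],[-1,1,0],[-1,2,1]] U=[[-2,0,-1],[0,-2,-2],[0,0,-2]]

  R1 -= -1·R0 → [0,-2,-2]
  R2 -= -1·R0 → [0,-4,-6]
  R2 -= 2·R1 → [0,0,-2]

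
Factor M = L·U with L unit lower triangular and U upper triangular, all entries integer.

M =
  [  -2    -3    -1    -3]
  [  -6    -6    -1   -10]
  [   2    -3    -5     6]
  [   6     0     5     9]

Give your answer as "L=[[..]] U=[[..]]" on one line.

  r1 -= 3·r0 → [0,3,2,-1]
  r2 -= -1·r0 → [0,-6,-6,3]
  r3 -= -3·r0 → [0,-9,2,0]
  r2 -= -2·r1 → [0,0,-2,1]
  r3 -= -3·r1 → [0,0,8,-3]
  r3 -= -4·r2 → [0,0,0,1]

L=[[1,0,0,0],[3,1,0,0],[-1,-2,1,0],[-3,-3,-4,1]] U=[[-2,-3,-1,-3],[0,3,2,-1],[0,0,-2,1],[0,0,0,1]]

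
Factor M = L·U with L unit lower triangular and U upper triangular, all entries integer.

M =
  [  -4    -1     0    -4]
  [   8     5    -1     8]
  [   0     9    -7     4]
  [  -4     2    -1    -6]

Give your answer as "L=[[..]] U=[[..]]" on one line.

  row1 -= -2·row0 → [0,3,-1,0]
  row2 -= 0·row0 → [0,9,-7,4]
  row3 -= 1·row0 → [0,3,-1,-2]
  row2 -= 3·row1 → [0,0,-4,4]
  row3 -= 1·row1 → [0,0,0,-2]
  row3 -= 0·row2 → [0,0,0,-2]

L=[[1,0,0,0],[-2,1,0,0],[0,3,1,0],[1,1,0,1]] U=[[-4,-1,0,-4],[0,3,-1,0],[0,0,-4,4],[0,0,0,-2]]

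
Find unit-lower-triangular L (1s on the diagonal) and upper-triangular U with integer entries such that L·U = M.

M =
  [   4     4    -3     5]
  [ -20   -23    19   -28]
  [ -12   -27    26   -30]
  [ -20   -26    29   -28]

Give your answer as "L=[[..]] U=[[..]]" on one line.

  r1 -= -5·r0 → [0,-3,4,-3]
  r2 -= -3·r0 → [0,-15,17,-15]
  r3 -= -5·r0 → [0,-6,14,-3]
  r2 -= 5·r1 → [0,0,-3,0]
  r3 -= 2·r1 → [0,0,6,3]
  r3 -= -2·r2 → [0,0,0,3]

L=[[1,0,0,0],[-5,1,0,0],[-3,5,1,0],[-5,2,-2,1]] U=[[4,4,-3,5],[0,-3,4,-3],[0,0,-3,0],[0,0,0,3]]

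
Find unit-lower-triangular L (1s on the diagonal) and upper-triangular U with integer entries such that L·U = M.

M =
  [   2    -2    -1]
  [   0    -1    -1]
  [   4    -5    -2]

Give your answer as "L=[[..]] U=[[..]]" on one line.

  row1 -= 0·row0 → [0,-1,-1]
  row2 -= 2·row0 → [0,-1,0]
  row2 -= 1·row1 → [0,0,1]

L=[[1,0,0],[0,1,0],[2,1,1]] U=[[2,-2,-1],[0,-1,-1],[0,0,1]]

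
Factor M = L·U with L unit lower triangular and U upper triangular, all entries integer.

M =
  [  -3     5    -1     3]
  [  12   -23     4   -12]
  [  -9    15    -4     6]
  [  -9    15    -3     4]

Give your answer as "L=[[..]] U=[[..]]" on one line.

L=[[1,0,0,0],[-4,1,0,0],[3,0,1,0],[3,0,0,1]] U=[[-3,5,-1,3],[0,-3,0,0],[0,0,-1,-3],[0,0,0,-5]]

  row1 -= -4·row0 → [0,-3,0,0]
  row2 -= 3·row0 → [0,0,-1,-3]
  row3 -= 3·row0 → [0,0,0,-5]
  row2 -= 0·row1 → [0,0,-1,-3]
  row3 -= 0·row1 → [0,0,0,-5]
  row3 -= 0·row2 → [0,0,0,-5]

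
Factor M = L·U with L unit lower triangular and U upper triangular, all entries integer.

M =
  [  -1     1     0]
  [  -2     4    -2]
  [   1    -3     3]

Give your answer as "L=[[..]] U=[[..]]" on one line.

  R1 -= 2·R0 → [0,2,-2]
  R2 -= -1·R0 → [0,-2,3]
  R2 -= -1·R1 → [0,0,1]

L=[[1,0,0],[2,1,0],[-1,-1,1]] U=[[-1,1,0],[0,2,-2],[0,0,1]]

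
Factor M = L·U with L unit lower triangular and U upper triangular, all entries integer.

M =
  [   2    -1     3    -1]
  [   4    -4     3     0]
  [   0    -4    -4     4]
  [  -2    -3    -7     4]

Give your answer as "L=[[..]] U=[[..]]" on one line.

  R1 -= 2·R0 → [0,-2,-3,2]
  R2 -= 0·R0 → [0,-4,-4,4]
  R3 -= -1·R0 → [0,-4,-4,3]
  R2 -= 2·R1 → [0,0,2,0]
  R3 -= 2·R1 → [0,0,2,-1]
  R3 -= 1·R2 → [0,0,0,-1]

L=[[1,0,0,0],[2,1,0,0],[0,2,1,0],[-1,2,1,1]] U=[[2,-1,3,-1],[0,-2,-3,2],[0,0,2,0],[0,0,0,-1]]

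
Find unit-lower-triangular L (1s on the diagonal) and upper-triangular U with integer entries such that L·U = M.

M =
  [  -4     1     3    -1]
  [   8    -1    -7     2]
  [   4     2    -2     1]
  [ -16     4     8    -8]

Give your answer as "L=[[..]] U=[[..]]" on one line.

  r1 -= -2·r0 → [0,1,-1,0]
  r2 -= -1·r0 → [0,3,1,0]
  r3 -= 4·r0 → [0,0,-4,-4]
  r2 -= 3·r1 → [0,0,4,0]
  r3 -= 0·r1 → [0,0,-4,-4]
  r3 -= -1·r2 → [0,0,0,-4]

L=[[1,0,0,0],[-2,1,0,0],[-1,3,1,0],[4,0,-1,1]] U=[[-4,1,3,-1],[0,1,-1,0],[0,0,4,0],[0,0,0,-4]]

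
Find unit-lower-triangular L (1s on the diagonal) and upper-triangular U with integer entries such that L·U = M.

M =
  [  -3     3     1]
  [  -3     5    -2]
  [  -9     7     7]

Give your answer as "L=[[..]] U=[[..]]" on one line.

L=[[1,0,0],[1,1,0],[3,-1,1]] U=[[-3,3,1],[0,2,-3],[0,0,1]]

  R1 -= 1·R0 → [0,2,-3]
  R2 -= 3·R0 → [0,-2,4]
  R2 -= -1·R1 → [0,0,1]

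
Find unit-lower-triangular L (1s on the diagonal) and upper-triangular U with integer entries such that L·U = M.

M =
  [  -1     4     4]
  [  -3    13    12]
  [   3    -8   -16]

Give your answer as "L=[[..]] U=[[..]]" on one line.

  row1 -= 3·row0 → [0,1,0]
  row2 -= -3·row0 → [0,4,-4]
  row2 -= 4·row1 → [0,0,-4]

L=[[1,0,0],[3,1,0],[-3,4,1]] U=[[-1,4,4],[0,1,0],[0,0,-4]]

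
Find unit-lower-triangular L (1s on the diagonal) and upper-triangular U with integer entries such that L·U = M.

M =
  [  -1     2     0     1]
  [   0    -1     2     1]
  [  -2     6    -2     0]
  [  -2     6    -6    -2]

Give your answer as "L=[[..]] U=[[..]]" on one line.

L=[[1,0,0,0],[0,1,0,0],[2,-2,1,0],[2,-2,-1,1]] U=[[-1,2,0,1],[0,-1,2,1],[0,0,2,0],[0,0,0,-2]]

  R1 -= 0·R0 → [0,-1,2,1]
  R2 -= 2·R0 → [0,2,-2,-2]
  R3 -= 2·R0 → [0,2,-6,-4]
  R2 -= -2·R1 → [0,0,2,0]
  R3 -= -2·R1 → [0,0,-2,-2]
  R3 -= -1·R2 → [0,0,0,-2]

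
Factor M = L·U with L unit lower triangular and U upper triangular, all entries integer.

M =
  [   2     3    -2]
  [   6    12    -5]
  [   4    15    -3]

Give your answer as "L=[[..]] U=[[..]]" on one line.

L=[[1,0,0],[3,1,0],[2,3,1]] U=[[2,3,-2],[0,3,1],[0,0,-2]]

  R1 -= 3·R0 → [0,3,1]
  R2 -= 2·R0 → [0,9,1]
  R2 -= 3·R1 → [0,0,-2]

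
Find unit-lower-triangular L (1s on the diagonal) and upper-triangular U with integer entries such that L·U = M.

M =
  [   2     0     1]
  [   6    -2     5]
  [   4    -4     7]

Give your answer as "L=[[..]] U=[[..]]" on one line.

  r1 -= 3·r0 → [0,-2,2]
  r2 -= 2·r0 → [0,-4,5]
  r2 -= 2·r1 → [0,0,1]

L=[[1,0,0],[3,1,0],[2,2,1]] U=[[2,0,1],[0,-2,2],[0,0,1]]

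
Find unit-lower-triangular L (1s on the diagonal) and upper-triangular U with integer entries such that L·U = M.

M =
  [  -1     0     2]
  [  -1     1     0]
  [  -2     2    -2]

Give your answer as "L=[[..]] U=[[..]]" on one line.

  row1 -= 1·row0 → [0,1,-2]
  row2 -= 2·row0 → [0,2,-6]
  row2 -= 2·row1 → [0,0,-2]

L=[[1,0,0],[1,1,0],[2,2,1]] U=[[-1,0,2],[0,1,-2],[0,0,-2]]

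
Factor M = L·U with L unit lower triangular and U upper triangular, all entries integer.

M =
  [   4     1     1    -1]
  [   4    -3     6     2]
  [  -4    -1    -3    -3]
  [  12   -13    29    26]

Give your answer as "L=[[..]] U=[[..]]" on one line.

L=[[1,0,0,0],[1,1,0,0],[-1,0,1,0],[3,4,-3,1]] U=[[4,1,1,-1],[0,-4,5,3],[0,0,-2,-4],[0,0,0,5]]

  r1 -= 1·r0 → [0,-4,5,3]
  r2 -= -1·r0 → [0,0,-2,-4]
  r3 -= 3·r0 → [0,-16,26,29]
  r2 -= 0·r1 → [0,0,-2,-4]
  r3 -= 4·r1 → [0,0,6,17]
  r3 -= -3·r2 → [0,0,0,5]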